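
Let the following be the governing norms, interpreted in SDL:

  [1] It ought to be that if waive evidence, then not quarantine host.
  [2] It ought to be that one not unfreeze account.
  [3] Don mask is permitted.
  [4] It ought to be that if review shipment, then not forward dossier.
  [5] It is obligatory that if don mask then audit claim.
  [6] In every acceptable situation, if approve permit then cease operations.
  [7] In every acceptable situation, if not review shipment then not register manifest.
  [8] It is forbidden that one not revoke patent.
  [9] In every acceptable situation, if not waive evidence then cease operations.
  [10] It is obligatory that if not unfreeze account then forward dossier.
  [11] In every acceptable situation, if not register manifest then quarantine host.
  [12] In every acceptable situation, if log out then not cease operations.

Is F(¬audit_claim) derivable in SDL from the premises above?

No

Premise 5 is O(don_mask → audit_claim), but O(don_mask) is not derivable from the premises (the permission P(don_mask) asserts only ¬O(¬don_mask), not O(don_mask)), so it does not yield O(audit_claim).
No other premise forces O(audit_claim). An ideal world satisfying every premise can still have ¬audit_claim true, so F(¬audit_claim) is not derivable.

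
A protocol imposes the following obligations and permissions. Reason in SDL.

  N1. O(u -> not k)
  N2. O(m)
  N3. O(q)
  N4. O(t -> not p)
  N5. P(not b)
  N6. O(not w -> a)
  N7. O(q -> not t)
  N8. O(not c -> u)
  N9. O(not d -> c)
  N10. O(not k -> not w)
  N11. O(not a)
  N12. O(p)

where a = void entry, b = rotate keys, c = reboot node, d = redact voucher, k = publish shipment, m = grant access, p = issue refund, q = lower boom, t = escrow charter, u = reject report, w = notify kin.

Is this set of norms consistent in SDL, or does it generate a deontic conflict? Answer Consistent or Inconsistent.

Consistent

Premise 4 is O(t -> not p), but O(t) is not derivable from the premises, so it does not yield O(not p).
So O(not p) is not derivable, and the apparent clash with O(p) does not arise.
A world satisfying every obligation exists (e.g. a=false, b=false, c=true, d=false, k=true, m=true, p=true, q=true, t=false, u=false, w=true); no atom is both obligatory and forbidden, so the set is consistent.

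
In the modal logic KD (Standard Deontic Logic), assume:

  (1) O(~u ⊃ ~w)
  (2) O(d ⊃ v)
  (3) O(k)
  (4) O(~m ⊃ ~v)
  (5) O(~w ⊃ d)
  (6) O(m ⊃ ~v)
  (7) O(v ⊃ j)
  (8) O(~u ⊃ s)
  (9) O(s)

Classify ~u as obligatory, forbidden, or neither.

Premises 4 and 6 cover both cases: O(~m ⊃ ~v) and O(m ⊃ ~v). Since ~m ∨ m is a tautology, O(~v) follows.
Premise 2, O(d ⊃ v), contraposes to O(~v ⊃ ~d); with O(~v) we get O(~d).
Premise 5 is O(~w ⊃ d); contrapositively O(~d ⊃ w). Since O(~d) holds, K gives O(w).
The contrapositive of premise 1 (O(~u ⊃ ~w)) is O(w ⊃ u), and O(w) is already established, so O(u).
Premises 3, 7, 8, 9 do not contribute to this derivation.
Thus O(u), which is F(~u): ~u is forbidden.

Forbidden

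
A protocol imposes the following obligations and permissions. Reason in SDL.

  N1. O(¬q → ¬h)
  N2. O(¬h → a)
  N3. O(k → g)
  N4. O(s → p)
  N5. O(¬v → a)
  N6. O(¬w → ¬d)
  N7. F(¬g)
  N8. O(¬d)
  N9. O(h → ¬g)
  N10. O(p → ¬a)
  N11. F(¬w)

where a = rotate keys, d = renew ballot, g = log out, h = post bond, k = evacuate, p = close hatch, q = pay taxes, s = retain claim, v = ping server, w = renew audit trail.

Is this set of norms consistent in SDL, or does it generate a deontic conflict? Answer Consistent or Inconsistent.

Premise 6 is O(¬w → ¬d); even if O(¬d) held, inferring O(¬w) would be affirming the consequent — invalid.
So O(¬w) is not derivable, and the apparent clash with O(w) does not arise.
A world satisfying every obligation exists (e.g. a=true, d=false, g=true, h=false, k=false, p=false, q=false, s=false, v=false, w=true); no atom is both obligatory and forbidden, so the set is consistent.

Consistent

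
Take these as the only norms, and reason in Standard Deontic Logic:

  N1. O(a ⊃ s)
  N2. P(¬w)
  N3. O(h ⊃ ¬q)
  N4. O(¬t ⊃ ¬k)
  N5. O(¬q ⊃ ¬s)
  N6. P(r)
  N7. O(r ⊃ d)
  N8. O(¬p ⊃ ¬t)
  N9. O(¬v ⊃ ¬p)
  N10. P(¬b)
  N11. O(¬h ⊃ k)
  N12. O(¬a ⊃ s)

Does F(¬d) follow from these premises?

Premise 7 is O(r ⊃ d), but O(r) is not derivable from the premises (the permission P(r) asserts only ¬O(¬r), not O(r)), so it does not yield O(d).
No other premise forces O(d). An ideal world satisfying every premise can still have ¬d true, so F(¬d) is not derivable.

No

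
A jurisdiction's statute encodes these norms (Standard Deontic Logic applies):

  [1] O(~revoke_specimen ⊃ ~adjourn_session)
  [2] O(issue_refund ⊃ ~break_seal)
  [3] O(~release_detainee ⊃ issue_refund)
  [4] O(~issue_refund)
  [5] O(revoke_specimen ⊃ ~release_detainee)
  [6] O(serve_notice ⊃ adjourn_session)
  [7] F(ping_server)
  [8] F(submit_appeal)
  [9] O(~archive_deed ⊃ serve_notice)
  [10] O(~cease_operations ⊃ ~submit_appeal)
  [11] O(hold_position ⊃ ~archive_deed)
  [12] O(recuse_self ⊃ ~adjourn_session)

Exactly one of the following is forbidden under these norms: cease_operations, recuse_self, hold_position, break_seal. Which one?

hold_position

Premise 4 states O(~issue_refund) outright.
The contrapositive of premise 3 (O(~release_detainee ⊃ issue_refund)) is O(~issue_refund ⊃ release_detainee), and O(~issue_refund) is already established, so O(release_detainee).
Premise 5 is O(revoke_specimen ⊃ ~release_detainee); contrapositively O(release_detainee ⊃ ~revoke_specimen). Since O(release_detainee) holds, K gives O(~revoke_specimen).
With premise 1, O(~revoke_specimen ⊃ ~adjourn_session), the K-axiom yields O(~adjourn_session).
The contrapositive of premise 6 (O(serve_notice ⊃ adjourn_session)) is O(~adjourn_session ⊃ ~serve_notice), and O(~adjourn_session) is already established, so O(~serve_notice).
Premise 9, O(~archive_deed ⊃ serve_notice), contraposes to O(~serve_notice ⊃ archive_deed); with O(~serve_notice) we get O(archive_deed).
Premise 11, O(hold_position ⊃ ~archive_deed), contraposes to O(archive_deed ⊃ ~hold_position); with O(archive_deed) we get O(~hold_position).
So O(~hold_position) holds, i.e. hold_position is forbidden. None of the other listed options is forbidden under the premises.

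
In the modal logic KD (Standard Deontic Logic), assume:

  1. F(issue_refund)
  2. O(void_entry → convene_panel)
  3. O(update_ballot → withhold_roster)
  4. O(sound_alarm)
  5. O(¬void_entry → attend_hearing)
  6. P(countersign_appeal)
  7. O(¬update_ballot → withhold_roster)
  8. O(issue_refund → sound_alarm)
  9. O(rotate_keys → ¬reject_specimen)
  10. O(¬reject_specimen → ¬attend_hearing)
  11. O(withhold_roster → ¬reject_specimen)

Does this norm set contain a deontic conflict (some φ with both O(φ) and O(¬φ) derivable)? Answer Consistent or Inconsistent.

Premise 8 is O(issue_refund → sound_alarm); even if O(sound_alarm) held, inferring O(issue_refund) would be affirming the consequent — invalid.
So O(issue_refund) is not derivable, and the apparent clash with O(¬issue_refund) does not arise.
A world satisfying every obligation exists (e.g. attend_hearing=false, convene_panel=true, countersign_appeal=false, issue_refund=false, reject_specimen=false, rotate_keys=false, sound_alarm=true, update_ballot=false, void_entry=true, withhold_roster=true); no atom is both obligatory and forbidden, so the set is consistent.

Consistent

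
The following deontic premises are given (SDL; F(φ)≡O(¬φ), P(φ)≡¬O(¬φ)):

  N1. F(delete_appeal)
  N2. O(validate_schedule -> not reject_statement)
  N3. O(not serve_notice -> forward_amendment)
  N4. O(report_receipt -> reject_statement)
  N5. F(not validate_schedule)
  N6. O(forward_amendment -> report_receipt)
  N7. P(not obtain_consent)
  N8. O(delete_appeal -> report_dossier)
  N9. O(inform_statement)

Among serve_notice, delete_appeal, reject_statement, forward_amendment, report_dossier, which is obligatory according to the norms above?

Premise 5, F(not validate_schedule), is equivalent to O(validate_schedule).
From O(validate_schedule) and premise 2, O(validate_schedule -> not reject_statement), we obtain O(not reject_statement).
The contrapositive of premise 4 (O(report_receipt -> reject_statement)) is O(not reject_statement -> not report_receipt), and O(not reject_statement) is already established, so O(not report_receipt).
Premise 6, O(forward_amendment -> report_receipt), contraposes to O(not report_receipt -> not forward_amendment); with O(not report_receipt) we get O(not forward_amendment).
Premise 3, O(not serve_notice -> forward_amendment), contraposes to O(not forward_amendment -> serve_notice); with O(not forward_amendment) we get O(serve_notice).
So O(serve_notice) holds — serve_notice is obligatory. None of the other listed options is made obligatory by any chain of premises.

serve_notice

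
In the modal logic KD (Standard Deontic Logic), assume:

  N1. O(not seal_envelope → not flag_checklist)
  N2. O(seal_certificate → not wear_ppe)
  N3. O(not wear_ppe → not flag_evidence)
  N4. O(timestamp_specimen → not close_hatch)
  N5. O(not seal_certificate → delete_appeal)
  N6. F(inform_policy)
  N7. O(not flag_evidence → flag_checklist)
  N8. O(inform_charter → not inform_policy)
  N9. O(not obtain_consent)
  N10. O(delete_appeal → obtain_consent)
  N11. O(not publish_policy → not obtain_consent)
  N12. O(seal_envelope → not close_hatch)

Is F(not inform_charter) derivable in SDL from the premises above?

No

Premise 8 is O(inform_charter → not inform_policy); even if O(not inform_policy) held, inferring O(inform_charter) would be affirming the consequent — invalid.
No other premise forces O(inform_charter). An ideal world satisfying every premise can still have not inform_charter true, so F(not inform_charter) is not derivable.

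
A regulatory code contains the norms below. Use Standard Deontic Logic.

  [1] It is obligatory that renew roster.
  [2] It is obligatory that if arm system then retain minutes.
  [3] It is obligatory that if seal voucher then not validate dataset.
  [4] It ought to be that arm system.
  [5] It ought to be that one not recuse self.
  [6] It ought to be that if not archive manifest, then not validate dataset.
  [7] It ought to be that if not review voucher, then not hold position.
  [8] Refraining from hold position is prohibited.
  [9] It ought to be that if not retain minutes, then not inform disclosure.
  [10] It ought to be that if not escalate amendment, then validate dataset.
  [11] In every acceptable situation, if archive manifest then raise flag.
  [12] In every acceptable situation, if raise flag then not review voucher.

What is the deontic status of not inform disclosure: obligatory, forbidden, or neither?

Premise 9 is O(¬retain_minutes → ¬inform_disclosure), but O(¬retain_minutes) is not derivable from the premises, so it does not yield O(¬inform_disclosure).
No premise or chain of K-axiom applications forces O(¬inform_disclosure), and none forces O(inform_disclosure). So ¬inform_disclosure is neither obligatory nor forbidden under these norms.

Neither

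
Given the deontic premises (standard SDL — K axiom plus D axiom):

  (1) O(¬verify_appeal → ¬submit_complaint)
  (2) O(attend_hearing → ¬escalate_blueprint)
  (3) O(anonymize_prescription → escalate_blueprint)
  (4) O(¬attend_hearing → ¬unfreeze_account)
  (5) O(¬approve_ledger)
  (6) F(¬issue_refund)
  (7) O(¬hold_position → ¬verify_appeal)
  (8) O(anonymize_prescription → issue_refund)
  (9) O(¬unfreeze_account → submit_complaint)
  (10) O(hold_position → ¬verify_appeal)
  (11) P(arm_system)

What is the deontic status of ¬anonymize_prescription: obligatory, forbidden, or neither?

Obligatory

Premises 10 and 7 cover both cases: O(hold_position → ¬verify_appeal) and O(¬hold_position → ¬verify_appeal). Since hold_position ∨ ¬hold_position is a tautology, O(¬verify_appeal) follows.
With premise 1, O(¬verify_appeal → ¬submit_complaint), the K-axiom yields O(¬submit_complaint).
Premise 9, O(¬unfreeze_account → submit_complaint), contraposes to O(¬submit_complaint → unfreeze_account); with O(¬submit_complaint) we get O(unfreeze_account).
The contrapositive of premise 4 (O(¬attend_hearing → ¬unfreeze_account)) is O(unfreeze_account → attend_hearing), and O(unfreeze_account) is already established, so O(attend_hearing).
With premise 2, O(attend_hearing → ¬escalate_blueprint), the K-axiom yields O(¬escalate_blueprint).
Premise 3 is O(anonymize_prescription → escalate_blueprint); contrapositively O(¬escalate_blueprint → ¬anonymize_prescription). Since O(¬escalate_blueprint) holds, K gives O(¬anonymize_prescription).
Premises 5, 6, 8, 11 do not contribute to this derivation.
Hence ¬anonymize_prescription is obligatory.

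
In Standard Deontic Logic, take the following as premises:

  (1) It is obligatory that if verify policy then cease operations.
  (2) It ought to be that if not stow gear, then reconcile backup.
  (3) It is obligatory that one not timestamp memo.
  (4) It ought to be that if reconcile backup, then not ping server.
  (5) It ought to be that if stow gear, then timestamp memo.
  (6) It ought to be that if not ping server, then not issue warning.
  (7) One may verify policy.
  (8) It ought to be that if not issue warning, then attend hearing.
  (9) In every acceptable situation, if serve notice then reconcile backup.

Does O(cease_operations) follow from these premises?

No

Premise 1 is O(verify_policy → cease_operations), but O(verify_policy) is not derivable from the premises (the permission P(verify_policy) asserts only ¬O(¬verify_policy), not O(verify_policy)), so it does not yield O(cease_operations).
No other premise forces O(cease_operations). An ideal world satisfying every premise can still have cease_operations false, so O(cease_operations) is not derivable.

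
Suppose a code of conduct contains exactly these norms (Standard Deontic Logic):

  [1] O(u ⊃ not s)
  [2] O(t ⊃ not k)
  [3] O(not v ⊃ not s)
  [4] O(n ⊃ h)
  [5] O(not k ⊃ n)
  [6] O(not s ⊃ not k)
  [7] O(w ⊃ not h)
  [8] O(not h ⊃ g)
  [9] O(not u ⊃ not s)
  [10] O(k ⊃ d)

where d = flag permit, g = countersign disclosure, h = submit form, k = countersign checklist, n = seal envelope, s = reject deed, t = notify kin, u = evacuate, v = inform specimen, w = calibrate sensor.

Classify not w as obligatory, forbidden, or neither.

Obligatory

Premises 1 and 9 are O(u ⊃ not s) and O(not u ⊃ not s); every ideal world satisfies u or not u, so in either case not s holds — hence O(not s).
Applying K to premise 6 (O(not s ⊃ not k)) and O(not s) yields O(not k).
With premise 5, O(not k ⊃ n), the K-axiom yields O(n).
From O(n) and premise 4, O(n ⊃ h), we obtain O(h).
Premise 7 is O(w ⊃ not h); contrapositively O(h ⊃ not w). Since O(h) holds, K gives O(not w).
Premises 2, 3, 8, 10 do not contribute to this derivation.
Hence not w is obligatory.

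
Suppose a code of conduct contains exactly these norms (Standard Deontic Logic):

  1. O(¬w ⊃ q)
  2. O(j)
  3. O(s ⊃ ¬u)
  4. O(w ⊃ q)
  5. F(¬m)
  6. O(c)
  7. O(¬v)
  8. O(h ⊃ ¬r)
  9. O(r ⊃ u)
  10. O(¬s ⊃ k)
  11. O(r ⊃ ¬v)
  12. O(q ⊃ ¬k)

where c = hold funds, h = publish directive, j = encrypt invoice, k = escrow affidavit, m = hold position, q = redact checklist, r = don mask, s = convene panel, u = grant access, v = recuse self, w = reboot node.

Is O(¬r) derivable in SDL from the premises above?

Yes

By case analysis on ¬w: premise 1 gives O(¬w ⊃ q) and premise 4 gives O(w ⊃ q), so O(q) either way.
From O(q) and premise 12, O(q ⊃ ¬k), we obtain O(¬k).
Premise 10 is O(¬s ⊃ k); contrapositively O(¬k ⊃ s). Since O(¬k) holds, K gives O(s).
With premise 3, O(s ⊃ ¬u), the K-axiom yields O(¬u).
Premise 9 is O(r ⊃ u); contrapositively O(¬u ⊃ ¬r). Since O(¬u) holds, K gives O(¬r).
Premises 2, 5, 6, 7, 8, 11 do not contribute to this derivation.
So O(¬r) follows.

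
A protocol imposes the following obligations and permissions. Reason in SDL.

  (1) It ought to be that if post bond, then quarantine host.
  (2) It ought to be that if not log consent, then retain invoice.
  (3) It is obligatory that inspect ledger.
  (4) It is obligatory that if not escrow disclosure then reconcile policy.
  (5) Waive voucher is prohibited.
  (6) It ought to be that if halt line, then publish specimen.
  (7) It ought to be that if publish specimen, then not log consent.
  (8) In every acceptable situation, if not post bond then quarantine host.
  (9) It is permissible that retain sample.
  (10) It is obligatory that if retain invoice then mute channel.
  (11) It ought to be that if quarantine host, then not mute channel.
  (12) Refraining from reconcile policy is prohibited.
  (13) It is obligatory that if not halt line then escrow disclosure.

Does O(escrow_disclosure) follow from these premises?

Premises 8 and 1 cover both cases: O(¬post_bond → quarantine_host) and O(post_bond → quarantine_host). Since ¬post_bond ∨ post_bond is a tautology, O(quarantine_host) follows.
Premise 11 is O(quarantine_host → ¬mute_channel); since O(quarantine_host), deontic closure gives O(¬mute_channel).
The contrapositive of premise 10 (O(retain_invoice → mute_channel)) is O(¬mute_channel → ¬retain_invoice), and O(¬mute_channel) is already established, so O(¬retain_invoice).
The contrapositive of premise 2 (O(¬log_consent → retain_invoice)) is O(¬retain_invoice → log_consent), and O(¬retain_invoice) is already established, so O(log_consent).
Premise 7, O(publish_specimen → ¬log_consent), contraposes to O(log_consent → ¬publish_specimen); with O(log_consent) we get O(¬publish_specimen).
Premise 6, O(halt_line → publish_specimen), contraposes to O(¬publish_specimen → ¬halt_line); with O(¬publish_specimen) we get O(¬halt_line).
Premise 13 is O(¬halt_line → escrow_disclosure); since O(¬halt_line), deontic closure gives O(escrow_disclosure).
Premises 3, 4, 5, 9, 12 do not contribute to this derivation.
So O(escrow_disclosure) follows.

Yes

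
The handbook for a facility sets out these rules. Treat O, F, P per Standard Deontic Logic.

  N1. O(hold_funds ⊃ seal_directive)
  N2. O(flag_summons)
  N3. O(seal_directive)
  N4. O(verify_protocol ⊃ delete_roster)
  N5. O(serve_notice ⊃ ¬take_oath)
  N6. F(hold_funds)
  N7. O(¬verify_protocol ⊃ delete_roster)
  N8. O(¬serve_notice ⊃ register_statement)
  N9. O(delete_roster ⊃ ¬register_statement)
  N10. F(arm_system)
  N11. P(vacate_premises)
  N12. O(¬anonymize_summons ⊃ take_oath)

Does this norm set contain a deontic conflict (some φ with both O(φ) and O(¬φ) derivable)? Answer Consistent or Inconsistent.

Consistent

Premise 1 is O(hold_funds ⊃ seal_directive); even if O(seal_directive) held, inferring O(hold_funds) would be affirming the consequent — invalid.
So O(hold_funds) is not derivable, and the apparent clash with O(¬hold_funds) does not arise.
A world satisfying every obligation exists (e.g. anonymize_summons=true, arm_system=false, delete_roster=true, flag_summons=true, hold_funds=false, register_statement=false, seal_directive=true, serve_notice=true, take_oath=false, vacate_premises=false, verify_protocol=false); no atom is both obligatory and forbidden, so the set is consistent.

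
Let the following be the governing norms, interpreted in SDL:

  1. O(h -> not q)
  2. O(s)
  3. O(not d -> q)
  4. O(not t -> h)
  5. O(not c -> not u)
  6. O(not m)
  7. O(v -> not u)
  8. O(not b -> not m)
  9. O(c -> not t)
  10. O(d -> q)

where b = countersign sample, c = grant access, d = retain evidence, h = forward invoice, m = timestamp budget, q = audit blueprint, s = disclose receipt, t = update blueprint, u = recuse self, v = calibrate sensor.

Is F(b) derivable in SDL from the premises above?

No

Premise 8 is O(not b -> not m); even if O(not m) held, inferring O(not b) would be affirming the consequent — invalid.
No other premise forces O(not b). An ideal world satisfying every premise can still have b true, so F(b) is not derivable.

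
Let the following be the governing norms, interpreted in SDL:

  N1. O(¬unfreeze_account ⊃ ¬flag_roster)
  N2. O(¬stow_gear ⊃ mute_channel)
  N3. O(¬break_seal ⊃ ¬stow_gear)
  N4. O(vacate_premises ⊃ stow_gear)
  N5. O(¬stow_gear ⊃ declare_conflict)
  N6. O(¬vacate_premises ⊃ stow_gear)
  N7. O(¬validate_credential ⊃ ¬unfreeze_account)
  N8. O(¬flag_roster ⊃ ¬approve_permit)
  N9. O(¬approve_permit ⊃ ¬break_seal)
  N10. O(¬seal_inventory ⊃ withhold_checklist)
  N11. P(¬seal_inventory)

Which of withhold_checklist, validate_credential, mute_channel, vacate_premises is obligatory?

Premises 6 and 4 are O(¬vacate_premises ⊃ stow_gear) and O(vacate_premises ⊃ stow_gear); every ideal world satisfies ¬vacate_premises or vacate_premises, so in either case stow_gear holds — hence O(stow_gear).
The contrapositive of premise 3 (O(¬break_seal ⊃ ¬stow_gear)) is O(stow_gear ⊃ break_seal), and O(stow_gear) is already established, so O(break_seal).
Premise 9 is O(¬approve_permit ⊃ ¬break_seal); contrapositively O(break_seal ⊃ approve_permit). Since O(break_seal) holds, K gives O(approve_permit).
Premise 8, O(¬flag_roster ⊃ ¬approve_permit), contraposes to O(approve_permit ⊃ flag_roster); with O(approve_permit) we get O(flag_roster).
Premise 1 is O(¬unfreeze_account ⊃ ¬flag_roster); contrapositively O(flag_roster ⊃ unfreeze_account). Since O(flag_roster) holds, K gives O(unfreeze_account).
Premise 7, O(¬validate_credential ⊃ ¬unfreeze_account), contraposes to O(unfreeze_account ⊃ validate_credential); with O(unfreeze_account) we get O(validate_credential).
So O(validate_credential) holds — validate_credential is obligatory. None of the other listed options is made obligatory by any chain of premises.

validate_credential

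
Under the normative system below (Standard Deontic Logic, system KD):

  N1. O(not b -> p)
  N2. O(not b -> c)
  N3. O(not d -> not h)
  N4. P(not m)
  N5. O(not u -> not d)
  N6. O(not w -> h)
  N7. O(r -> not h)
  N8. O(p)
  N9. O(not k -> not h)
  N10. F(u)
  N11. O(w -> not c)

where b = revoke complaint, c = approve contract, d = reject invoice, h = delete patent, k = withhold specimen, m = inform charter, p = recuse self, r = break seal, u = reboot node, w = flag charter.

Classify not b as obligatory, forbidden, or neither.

Premise 10 is F(u), i.e. O(not u).
With premise 5, O(not u -> not d), the K-axiom yields O(not d).
Premise 3 is O(not d -> not h); since O(not d), deontic closure gives O(not h).
Premise 6, O(not w -> h), contraposes to O(not h -> w); with O(not h) we get O(w).
From O(w) and premise 11, O(w -> not c), we obtain O(not c).
Premise 2, O(not b -> c), contraposes to O(not c -> b); with O(not c) we get O(b).
Premises 1, 4, 7, 8, 9 do not contribute to this derivation.
Thus O(b), which is F(not b): not b is forbidden.

Forbidden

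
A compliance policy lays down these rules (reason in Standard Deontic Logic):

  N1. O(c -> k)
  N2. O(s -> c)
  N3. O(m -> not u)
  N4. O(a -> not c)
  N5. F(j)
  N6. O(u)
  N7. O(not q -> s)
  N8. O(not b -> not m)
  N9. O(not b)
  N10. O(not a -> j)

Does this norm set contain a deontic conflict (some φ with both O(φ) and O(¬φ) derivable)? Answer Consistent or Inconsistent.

Premise 3 is O(m -> not u), but O(m) is not derivable from the premises, so it does not yield O(not u).
So O(not u) is not derivable, and the apparent clash with O(u) does not arise.
A world satisfying every obligation exists (e.g. a=true, b=false, c=false, j=false, k=false, m=false, q=true, s=false, u=true); no atom is both obligatory and forbidden, so the set is consistent.

Consistent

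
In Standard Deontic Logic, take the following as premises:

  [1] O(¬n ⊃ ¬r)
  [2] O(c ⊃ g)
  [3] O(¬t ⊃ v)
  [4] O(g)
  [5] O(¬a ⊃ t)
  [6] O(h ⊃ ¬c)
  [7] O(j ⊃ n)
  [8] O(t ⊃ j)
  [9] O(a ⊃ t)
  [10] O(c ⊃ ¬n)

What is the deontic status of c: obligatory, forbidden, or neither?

Premises 9 and 5 cover both cases: O(a ⊃ t) and O(¬a ⊃ t). Since a ∨ ¬a is a tautology, O(t) follows.
Premise 8 is O(t ⊃ j); since O(t), deontic closure gives O(j).
With premise 7, O(j ⊃ n), the K-axiom yields O(n).
Premise 10, O(c ⊃ ¬n), contraposes to O(n ⊃ ¬c); with O(n) we get O(¬c).
Premises 1, 2, 3, 4, 6 do not contribute to this derivation.
Thus O(¬c), which is F(c): c is forbidden.

Forbidden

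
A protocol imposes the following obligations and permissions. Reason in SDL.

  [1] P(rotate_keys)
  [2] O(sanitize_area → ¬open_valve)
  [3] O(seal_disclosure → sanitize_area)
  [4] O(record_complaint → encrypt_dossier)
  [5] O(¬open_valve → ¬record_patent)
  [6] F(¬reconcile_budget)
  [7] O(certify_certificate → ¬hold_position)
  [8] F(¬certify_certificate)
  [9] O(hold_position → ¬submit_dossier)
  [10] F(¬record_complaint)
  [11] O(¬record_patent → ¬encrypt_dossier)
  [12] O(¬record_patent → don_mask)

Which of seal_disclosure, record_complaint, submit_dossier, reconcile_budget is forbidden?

seal_disclosure

Premise 10 is F(¬record_complaint), i.e. O(record_complaint).
From O(record_complaint) and premise 4, O(record_complaint → encrypt_dossier), we obtain O(encrypt_dossier).
Premise 11 is O(¬record_patent → ¬encrypt_dossier); contrapositively O(encrypt_dossier → record_patent). Since O(encrypt_dossier) holds, K gives O(record_patent).
Premise 5 is O(¬open_valve → ¬record_patent); contrapositively O(record_patent → open_valve). Since O(record_patent) holds, K gives O(open_valve).
The contrapositive of premise 2 (O(sanitize_area → ¬open_valve)) is O(open_valve → ¬sanitize_area), and O(open_valve) is already established, so O(¬sanitize_area).
Premise 3, O(seal_disclosure → sanitize_area), contraposes to O(¬sanitize_area → ¬seal_disclosure); with O(¬sanitize_area) we get O(¬seal_disclosure).
So O(¬seal_disclosure) holds, i.e. seal_disclosure is forbidden. None of the other listed options is forbidden under the premises.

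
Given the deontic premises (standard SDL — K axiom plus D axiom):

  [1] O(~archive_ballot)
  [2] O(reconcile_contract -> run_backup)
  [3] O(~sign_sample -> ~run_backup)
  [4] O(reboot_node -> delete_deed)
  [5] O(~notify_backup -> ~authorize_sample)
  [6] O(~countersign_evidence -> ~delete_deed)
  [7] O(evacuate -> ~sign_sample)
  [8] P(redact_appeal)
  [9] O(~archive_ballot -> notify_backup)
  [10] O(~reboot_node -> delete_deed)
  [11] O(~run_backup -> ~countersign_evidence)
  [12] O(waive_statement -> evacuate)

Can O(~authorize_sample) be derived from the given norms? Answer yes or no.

No

Premise 5 is O(~notify_backup -> ~authorize_sample), but O(~notify_backup) is not derivable from the premises, so it does not yield O(~authorize_sample).
No other premise forces O(~authorize_sample). An ideal world satisfying every premise can still have ~authorize_sample false, so O(~authorize_sample) is not derivable.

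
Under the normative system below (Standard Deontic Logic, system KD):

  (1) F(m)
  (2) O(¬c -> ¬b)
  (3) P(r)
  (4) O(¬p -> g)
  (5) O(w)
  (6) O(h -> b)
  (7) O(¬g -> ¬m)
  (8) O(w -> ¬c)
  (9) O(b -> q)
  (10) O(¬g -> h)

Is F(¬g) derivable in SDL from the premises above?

Yes

Premise 5 gives O(w).
Premise 8 is O(w -> ¬c); since O(w), deontic closure gives O(¬c).
From O(¬c) and premise 2, O(¬c -> ¬b), we obtain O(¬b).
Premise 6, O(h -> b), contraposes to O(¬b -> ¬h); with O(¬b) we get O(¬h).
The contrapositive of premise 10 (O(¬g -> h)) is O(¬h -> g), and O(¬h) is already established, so O(g).
Premises 1, 3, 4, 7, 9 do not contribute to this derivation.
So O(g) holds, i.e. F(¬g). The claim follows.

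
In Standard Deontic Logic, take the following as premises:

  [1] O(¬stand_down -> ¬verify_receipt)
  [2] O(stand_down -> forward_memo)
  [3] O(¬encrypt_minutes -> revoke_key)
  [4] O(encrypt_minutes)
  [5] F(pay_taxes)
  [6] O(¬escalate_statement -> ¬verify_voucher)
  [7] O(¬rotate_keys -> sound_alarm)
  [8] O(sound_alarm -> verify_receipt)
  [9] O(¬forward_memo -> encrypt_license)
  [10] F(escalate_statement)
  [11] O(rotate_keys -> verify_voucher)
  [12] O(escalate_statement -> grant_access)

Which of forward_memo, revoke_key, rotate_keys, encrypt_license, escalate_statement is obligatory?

F(escalate_statement) at premise 10 means O(¬escalate_statement).
Premise 6 is O(¬escalate_statement -> ¬verify_voucher); since O(¬escalate_statement), deontic closure gives O(¬verify_voucher).
Premise 11 is O(rotate_keys -> verify_voucher); contrapositively O(¬verify_voucher -> ¬rotate_keys). Since O(¬verify_voucher) holds, K gives O(¬rotate_keys).
Applying K to premise 7 (O(¬rotate_keys -> sound_alarm)) and O(¬rotate_keys) yields O(sound_alarm).
Premise 8 is O(sound_alarm -> verify_receipt); since O(sound_alarm), deontic closure gives O(verify_receipt).
Premise 1 is O(¬stand_down -> ¬verify_receipt); contrapositively O(verify_receipt -> stand_down). Since O(verify_receipt) holds, K gives O(stand_down).
Applying K to premise 2 (O(stand_down -> forward_memo)) and O(stand_down) yields O(forward_memo).
So O(forward_memo) holds — forward_memo is obligatory. None of the other listed options is made obligatory by any chain of premises.

forward_memo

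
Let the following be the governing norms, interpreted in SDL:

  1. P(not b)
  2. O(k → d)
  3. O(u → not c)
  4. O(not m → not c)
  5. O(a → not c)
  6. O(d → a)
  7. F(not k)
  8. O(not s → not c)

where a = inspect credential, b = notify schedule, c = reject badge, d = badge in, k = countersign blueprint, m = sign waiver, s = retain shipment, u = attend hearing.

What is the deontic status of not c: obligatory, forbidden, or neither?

Obligatory

Premise 7 is F(not k), i.e. O(k).
Premise 2 is O(k → d); since O(k), deontic closure gives O(d).
From O(d) and premise 6, O(d → a), we obtain O(a).
With premise 5, O(a → not c), the K-axiom yields O(not c).
Premises 1, 3, 4, 8 do not contribute to this derivation.
Hence not c is obligatory.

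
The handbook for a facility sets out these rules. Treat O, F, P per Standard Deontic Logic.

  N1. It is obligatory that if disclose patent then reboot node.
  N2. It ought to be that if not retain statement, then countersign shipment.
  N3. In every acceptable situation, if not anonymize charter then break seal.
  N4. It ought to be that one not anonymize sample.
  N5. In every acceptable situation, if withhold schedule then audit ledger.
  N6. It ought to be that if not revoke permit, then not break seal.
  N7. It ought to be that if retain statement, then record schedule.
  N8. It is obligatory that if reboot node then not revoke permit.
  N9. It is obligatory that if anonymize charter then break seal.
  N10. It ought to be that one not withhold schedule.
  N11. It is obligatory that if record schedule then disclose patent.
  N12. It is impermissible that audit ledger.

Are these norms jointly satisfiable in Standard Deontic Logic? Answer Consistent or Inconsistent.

Consistent

Premise 5 is O(withhold_schedule → audit_ledger), but O(withhold_schedule) is not derivable from the premises, so it does not yield O(audit_ledger).
So O(audit_ledger) is not derivable, and the apparent clash with O(¬audit_ledger) does not arise.
A world satisfying every obligation exists (e.g. anonymize_charter=false, anonymize_sample=false, audit_ledger=false, break_seal=true, countersign_shipment=true, disclose_patent=false, reboot_node=false, record_schedule=false, retain_statement=false, revoke_permit=true, withhold_schedule=false); no atom is both obligatory and forbidden, so the set is consistent.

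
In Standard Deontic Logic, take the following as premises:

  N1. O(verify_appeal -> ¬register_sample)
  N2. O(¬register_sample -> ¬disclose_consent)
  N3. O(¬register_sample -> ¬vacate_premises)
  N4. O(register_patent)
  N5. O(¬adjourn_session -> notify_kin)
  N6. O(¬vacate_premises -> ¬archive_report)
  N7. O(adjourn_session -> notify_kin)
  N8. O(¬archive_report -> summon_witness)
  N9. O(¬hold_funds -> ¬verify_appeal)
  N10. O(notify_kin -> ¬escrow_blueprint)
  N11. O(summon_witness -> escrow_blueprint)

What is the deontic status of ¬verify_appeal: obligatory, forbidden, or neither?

Premises 5 and 7 are O(¬adjourn_session -> notify_kin) and O(adjourn_session -> notify_kin); every ideal world satisfies ¬adjourn_session or adjourn_session, so in either case notify_kin holds — hence O(notify_kin).
From O(notify_kin) and premise 10, O(notify_kin -> ¬escrow_blueprint), we obtain O(¬escrow_blueprint).
The contrapositive of premise 11 (O(summon_witness -> escrow_blueprint)) is O(¬escrow_blueprint -> ¬summon_witness), and O(¬escrow_blueprint) is already established, so O(¬summon_witness).
The contrapositive of premise 8 (O(¬archive_report -> summon_witness)) is O(¬summon_witness -> archive_report), and O(¬summon_witness) is already established, so O(archive_report).
The contrapositive of premise 6 (O(¬vacate_premises -> ¬archive_report)) is O(archive_report -> vacate_premises), and O(archive_report) is already established, so O(vacate_premises).
The contrapositive of premise 3 (O(¬register_sample -> ¬vacate_premises)) is O(vacate_premises -> register_sample), and O(vacate_premises) is already established, so O(register_sample).
Premise 1 is O(verify_appeal -> ¬register_sample); contrapositively O(register_sample -> ¬verify_appeal). Since O(register_sample) holds, K gives O(¬verify_appeal).
Premises 2, 4, 9 do not contribute to this derivation.
Hence ¬verify_appeal is obligatory.

Obligatory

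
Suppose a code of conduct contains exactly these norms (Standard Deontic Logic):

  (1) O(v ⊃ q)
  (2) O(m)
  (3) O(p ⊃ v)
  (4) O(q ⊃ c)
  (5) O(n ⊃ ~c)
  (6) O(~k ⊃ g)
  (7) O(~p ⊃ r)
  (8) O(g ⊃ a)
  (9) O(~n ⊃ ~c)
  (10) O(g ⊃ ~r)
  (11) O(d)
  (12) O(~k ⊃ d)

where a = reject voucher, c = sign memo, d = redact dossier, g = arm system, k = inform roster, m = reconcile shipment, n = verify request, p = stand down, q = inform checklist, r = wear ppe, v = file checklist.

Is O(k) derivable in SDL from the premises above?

Premises 9 and 5 cover both cases: O(~n ⊃ ~c) and O(n ⊃ ~c). Since ~n ∨ n is a tautology, O(~c) follows.
The contrapositive of premise 4 (O(q ⊃ c)) is O(~c ⊃ ~q), and O(~c) is already established, so O(~q).
Premise 1 is O(v ⊃ q); contrapositively O(~q ⊃ ~v). Since O(~q) holds, K gives O(~v).
The contrapositive of premise 3 (O(p ⊃ v)) is O(~v ⊃ ~p), and O(~v) is already established, so O(~p).
With premise 7, O(~p ⊃ r), the K-axiom yields O(r).
Premise 10, O(g ⊃ ~r), contraposes to O(r ⊃ ~g); with O(r) we get O(~g).
Premise 6 is O(~k ⊃ g); contrapositively O(~g ⊃ k). Since O(~g) holds, K gives O(k).
Premises 2, 8, 11, 12 do not contribute to this derivation.
So O(k) follows.

Yes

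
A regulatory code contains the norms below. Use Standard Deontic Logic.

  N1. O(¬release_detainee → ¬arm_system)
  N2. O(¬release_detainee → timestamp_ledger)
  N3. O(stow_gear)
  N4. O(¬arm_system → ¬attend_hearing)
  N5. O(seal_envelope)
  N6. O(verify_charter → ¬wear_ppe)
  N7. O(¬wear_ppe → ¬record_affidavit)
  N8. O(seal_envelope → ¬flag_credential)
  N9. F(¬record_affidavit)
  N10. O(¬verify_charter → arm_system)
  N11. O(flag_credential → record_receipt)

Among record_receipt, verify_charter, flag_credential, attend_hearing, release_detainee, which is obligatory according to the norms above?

release_detainee

Premise 9, F(¬record_affidavit), is equivalent to O(record_affidavit).
Premise 7 is O(¬wear_ppe → ¬record_affidavit); contrapositively O(record_affidavit → wear_ppe). Since O(record_affidavit) holds, K gives O(wear_ppe).
Premise 6 is O(verify_charter → ¬wear_ppe); contrapositively O(wear_ppe → ¬verify_charter). Since O(wear_ppe) holds, K gives O(¬verify_charter).
Premise 10 is O(¬verify_charter → arm_system); since O(¬verify_charter), deontic closure gives O(arm_system).
Premise 1, O(¬release_detainee → ¬arm_system), contraposes to O(arm_system → release_detainee); with O(arm_system) we get O(release_detainee).
So O(release_detainee) holds — release_detainee is obligatory. None of the other listed options is made obligatory by any chain of premises.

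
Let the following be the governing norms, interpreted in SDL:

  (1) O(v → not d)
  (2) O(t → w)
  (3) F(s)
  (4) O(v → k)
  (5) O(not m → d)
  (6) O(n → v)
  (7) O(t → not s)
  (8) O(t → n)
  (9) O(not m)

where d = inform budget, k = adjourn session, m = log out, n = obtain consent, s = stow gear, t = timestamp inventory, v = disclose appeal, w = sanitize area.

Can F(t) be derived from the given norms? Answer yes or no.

Premise 9 states O(not m) outright.
With premise 5, O(not m → d), the K-axiom yields O(d).
Premise 1, O(v → not d), contraposes to O(d → not v); with O(d) we get O(not v).
Premise 6 is O(n → v); contrapositively O(not v → not n). Since O(not v) holds, K gives O(not n).
Premise 8 is O(t → n); contrapositively O(not n → not t). Since O(not n) holds, K gives O(not t).
Premises 2, 3, 4, 7 do not contribute to this derivation.
So O(not t) holds, i.e. F(t). The claim follows.

Yes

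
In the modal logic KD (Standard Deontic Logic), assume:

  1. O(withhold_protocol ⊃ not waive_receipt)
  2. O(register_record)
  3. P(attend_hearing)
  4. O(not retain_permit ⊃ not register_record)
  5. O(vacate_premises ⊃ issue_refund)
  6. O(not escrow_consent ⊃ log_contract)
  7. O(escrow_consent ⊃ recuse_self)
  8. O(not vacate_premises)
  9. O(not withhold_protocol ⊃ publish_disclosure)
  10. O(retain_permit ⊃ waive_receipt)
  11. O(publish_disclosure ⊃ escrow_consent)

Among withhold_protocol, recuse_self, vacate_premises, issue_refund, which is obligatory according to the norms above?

From premise 2 we have O(register_record).
Premise 4, O(not retain_permit ⊃ not register_record), contraposes to O(register_record ⊃ retain_permit); with O(register_record) we get O(retain_permit).
With premise 10, O(retain_permit ⊃ waive_receipt), the K-axiom yields O(waive_receipt).
Premise 1 is O(withhold_protocol ⊃ not waive_receipt); contrapositively O(waive_receipt ⊃ not withhold_protocol). Since O(waive_receipt) holds, K gives O(not withhold_protocol).
With premise 9, O(not withhold_protocol ⊃ publish_disclosure), the K-axiom yields O(publish_disclosure).
Premise 11 is O(publish_disclosure ⊃ escrow_consent); since O(publish_disclosure), deontic closure gives O(escrow_consent).
Premise 7 is O(escrow_consent ⊃ recuse_self); since O(escrow_consent), deontic closure gives O(recuse_self).
So O(recuse_self) holds — recuse_self is obligatory. None of the other listed options is made obligatory by any chain of premises.

recuse_self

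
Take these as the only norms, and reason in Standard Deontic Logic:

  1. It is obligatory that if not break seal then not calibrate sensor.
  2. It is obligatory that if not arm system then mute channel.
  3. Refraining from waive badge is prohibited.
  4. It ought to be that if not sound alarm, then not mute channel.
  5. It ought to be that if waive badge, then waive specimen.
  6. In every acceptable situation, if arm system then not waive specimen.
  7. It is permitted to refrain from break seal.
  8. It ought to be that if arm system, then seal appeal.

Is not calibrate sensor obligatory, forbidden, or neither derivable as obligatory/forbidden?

Neither

Premise 1 is O(¬break_seal → ¬calibrate_sensor), but O(¬break_seal) is not derivable from the premises (the permission P(¬break_seal) asserts only ¬O(break_seal), not O(¬break_seal)), so it does not yield O(¬calibrate_sensor).
No premise or chain of K-axiom applications forces O(¬calibrate_sensor), and none forces O(calibrate_sensor). So ¬calibrate_sensor is neither obligatory nor forbidden under these norms.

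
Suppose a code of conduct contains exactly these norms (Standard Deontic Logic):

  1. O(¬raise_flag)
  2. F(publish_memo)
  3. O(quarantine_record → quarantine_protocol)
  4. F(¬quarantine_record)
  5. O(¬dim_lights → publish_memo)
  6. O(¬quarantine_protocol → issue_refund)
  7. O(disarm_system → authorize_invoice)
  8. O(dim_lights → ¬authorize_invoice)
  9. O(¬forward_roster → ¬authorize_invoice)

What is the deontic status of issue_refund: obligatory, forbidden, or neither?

Premise 6 is O(¬quarantine_protocol → issue_refund), but O(¬quarantine_protocol) is not derivable from the premises, so it does not yield O(issue_refund).
No premise or chain of K-axiom applications forces O(issue_refund), and none forces O(¬issue_refund). So issue_refund is neither obligatory nor forbidden under these norms.

Neither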